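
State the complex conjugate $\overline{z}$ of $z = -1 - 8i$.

If z = a + bi, then conjugate(z) = a - bi
conjugate(-1 - 8i) = -1 + 8i


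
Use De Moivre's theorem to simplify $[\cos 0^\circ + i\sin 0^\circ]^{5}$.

By De Moivre: z^n = r^n(cos(nθ) + i sin(nθ))
= 1^5(cos(5*0°) + i sin(5*0°))
= 1(cos 0° + i sin 0°)
= 1


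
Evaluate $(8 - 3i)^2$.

(a + bi)^2 = a^2 - b^2 + 2abi
= 8^2 - (-3)^2 + 2*8*(-3)i
= 55 - 48i


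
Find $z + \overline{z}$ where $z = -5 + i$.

z + conjugate(z) = (a + bi) + (a - bi) = 2a
= 2 * (-5) = -10


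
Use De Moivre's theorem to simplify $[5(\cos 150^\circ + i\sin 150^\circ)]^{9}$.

By De Moivre: z^n = r^n(cos(nθ) + i sin(nθ))
= 5^9(cos(9*150°) + i sin(9*150°))
= 1953125(cos 270° + i sin 270°)
= -1953125i


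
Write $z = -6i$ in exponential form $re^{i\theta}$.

r = |z| = sqrt((0)^2 + (-6)^2) = sqrt(0 + 36) = sqrt(36) = 6
a = 0 and b < 0, so z lies on the negative imaginary axis: θ = -90° = -π/2
z = 6e^(-i*π/2)


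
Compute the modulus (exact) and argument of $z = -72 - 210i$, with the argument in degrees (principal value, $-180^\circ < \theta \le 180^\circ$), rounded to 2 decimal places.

|z| = sqrt((-72)^2 + (-210)^2) = 222
arg(z) = arctan(b/a) = arctan(-210/-72) (quadrant-adjusted) = -108.92°


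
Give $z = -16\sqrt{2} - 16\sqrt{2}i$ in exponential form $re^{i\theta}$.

r = |z| = sqrt((-16*sqrt(2))^2 + (-16*sqrt(2))^2) = sqrt(512 + 512) = sqrt(1024) = 32
θ = arctan(b/a) = arctan(-22.6274/-22.6274) (quadrant-adjusted) = 225° = 5π/4
z = 32e^(i*5π/4)


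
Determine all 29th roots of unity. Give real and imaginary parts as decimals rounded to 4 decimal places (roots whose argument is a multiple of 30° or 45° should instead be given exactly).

ω_k = e^(2πik/29) = cos(2πk/29) + i sin(2πk/29) for k = 0, 1, ..., 28
Roots: 1, 0.9766 + 0.2150i, 0.9076 + 0.4199i, 0.7961 + 0.6052i, 0.6474 + 0.7622i, 0.4684 + 0.8835i, 0.2675 + 0.9635i, 0.0541 + 0.9985i, -0.1618 + 0.9868i, -0.3701 + 0.9290i, -0.5612 + 0.8277i, -0.7260 + 0.6877i, -0.8569 + 0.5156i, -0.9477 + 0.3193i, -0.9941 + 0.1081i, -0.9941 - 0.1081i, -0.9477 - 0.3193i, -0.8569 - 0.5156i, -0.7260 - 0.6877i, -0.5612 - 0.8277i, -0.3701 - 0.9290i, -0.1618 - 0.9868i, 0.0541 - 0.9985i, 0.2675 - 0.9635i, 0.4684 - 0.8835i, 0.6474 - 0.7622i, 0.7961 - 0.6052i, 0.9076 - 0.4199i, 0.9766 - 0.2150i


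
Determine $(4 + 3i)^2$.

(a + bi)^2 = a^2 - b^2 + 2abi
= 4^2 - 3^2 + 2*4*3i
= 7 + 24i


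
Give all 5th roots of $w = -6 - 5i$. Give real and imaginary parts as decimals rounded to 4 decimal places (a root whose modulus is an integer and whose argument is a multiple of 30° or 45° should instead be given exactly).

|w| = sqrt(61) ≈ 7.810250, arg(w) ≈ 219.805571°
Root modulus = sqrt(61)^(1/5) ≈ 1.508457
Root arguments: θ_k = (arg(w) + 360°k)/5 for k = 0, 1, ..., 4
Compute each root as (root modulus)(cos θ_k + i sin θ_k) using full-precision intermediates, then round to 4 decimal places.
Roots: 1.0858 + 1.0471i, -0.6603 + 1.3562i, -1.4939 - 0.2089i, -0.2629 - 1.4854i, 1.3314 - 0.7091i


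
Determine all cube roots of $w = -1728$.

|w| = 1728, arg(w) = 180°
Root modulus = 1728^(1/3) = 12
Root arguments: θ_k = (180° + 360°k)/3 for k = 0, 1, ..., 2
Roots: 6 + 6*sqrt(3)i, -12, 6 - 6*sqrt(3)i


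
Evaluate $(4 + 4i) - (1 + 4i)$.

(4 - 1) + (4 - 4)i = 3


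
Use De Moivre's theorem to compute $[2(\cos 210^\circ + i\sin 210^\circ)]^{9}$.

By De Moivre: z^n = r^n(cos(nθ) + i sin(nθ))
= 2^9(cos(9*210°) + i sin(9*210°))
= 512(cos 90° + i sin 90°)
= 512i


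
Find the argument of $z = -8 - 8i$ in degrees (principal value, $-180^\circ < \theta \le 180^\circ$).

θ = arctan(b/a) = arctan(-8/-8) (quadrant-adjusted) = -135°


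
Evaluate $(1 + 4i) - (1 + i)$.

(1 - 1) + (4 - 1)i = 3i


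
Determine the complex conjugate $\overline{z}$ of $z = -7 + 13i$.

If z = a + bi, then conjugate(z) = a - bi
conjugate(-7 + 13i) = -7 - 13i


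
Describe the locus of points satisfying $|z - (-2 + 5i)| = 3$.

|z - z0| = r describes a circle centered at z0 with radius r
Here z0 = -2 + 5i and r = 3
Locus: Circle centered at (-2, 5) with radius 3


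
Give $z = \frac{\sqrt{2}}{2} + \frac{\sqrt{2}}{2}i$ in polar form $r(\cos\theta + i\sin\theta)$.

r = |z| = sqrt(a^2 + b^2) = sqrt((sqrt(2)/2)^2 + (sqrt(2)/2)^2) = sqrt(1/2 + 1/2) = sqrt(1) = 1
θ = arctan(b/a) = arctan(0.7071/0.7071) (quadrant-adjusted) = 45°
z = 1(cos 45° + i sin 45°)


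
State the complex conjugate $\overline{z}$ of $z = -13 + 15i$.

If z = a + bi, then conjugate(z) = a - bi
conjugate(-13 + 15i) = -13 - 15i


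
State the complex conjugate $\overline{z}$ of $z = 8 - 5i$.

If z = a + bi, then conjugate(z) = a - bi
conjugate(8 - 5i) = 8 + 5i


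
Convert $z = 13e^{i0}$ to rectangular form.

a = r cos θ = 13 * 1 = 13
b = r sin θ = 13 * 0 = 0
z = 13


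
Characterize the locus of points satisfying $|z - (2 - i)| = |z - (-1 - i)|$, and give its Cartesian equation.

|z - z1| = |z - z2| means z is equidistant from z1 and z2,
i.e. the perpendicular bisector of the segment from (2, -1) to (-1, -1) (midpoint (1/2, -1)).
With z = x + yi, square both sides:
(x - 2)^2 + (y - (-1))^2 = (x - (-1))^2 + (y - (-1))^2
The x^2 and y^2 terms cancel: -6x + 0y = 2 - 5 = -3
Simplify: x = 1/2
Locus: Perpendicular bisector of the segment from (2, -1) to (-1, -1): the line x = 1/2


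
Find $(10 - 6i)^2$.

(a + bi)^2 = a^2 - b^2 + 2abi
= 10^2 - (-6)^2 + 2*10*(-6)i
= 64 - 120i


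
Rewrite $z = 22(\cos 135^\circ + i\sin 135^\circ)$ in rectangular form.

a = r cos θ = 22 * -sqrt(2)/2 = -11*sqrt(2)
b = r sin θ = 22 * sqrt(2)/2 = 11*sqrt(2)
z = -11*sqrt(2) + 11*sqrt(2)i


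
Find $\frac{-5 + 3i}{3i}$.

Multiply numerator and denominator by conjugate (-3i):
= (-5 + 3i)(-3i) / (0^2 + 3^2)
= (9 + 15i) / 9
Divide through by 3: (3 + 5i) / 3
= 1 + (5/3)i


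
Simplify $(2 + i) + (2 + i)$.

(2 + 2) + (1 + 1)i = 4 + 2i


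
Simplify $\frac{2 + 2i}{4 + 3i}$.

Multiply numerator and denominator by conjugate (4 - 3i):
= (2 + 2i)(4 - 3i) / (4^2 + 3^2)
= (14 + 2i) / 25
= 14/25 + (2/25)i


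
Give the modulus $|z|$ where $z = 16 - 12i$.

|z| = sqrt(a^2 + b^2) = sqrt(16^2 + (-12)^2) = sqrt(400) = 20


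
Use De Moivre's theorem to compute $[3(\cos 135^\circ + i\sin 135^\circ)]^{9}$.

By De Moivre: z^n = r^n(cos(nθ) + i sin(nθ))
= 3^9(cos(9*135°) + i sin(9*135°))
= 19683(cos 135° + i sin 135°)
= -19683*sqrt(2)/2 + (19683*sqrt(2)/2)i


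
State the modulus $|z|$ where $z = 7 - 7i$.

|z| = sqrt(a^2 + b^2) = sqrt(7^2 + (-7)^2) = sqrt(98) = sqrt(98)


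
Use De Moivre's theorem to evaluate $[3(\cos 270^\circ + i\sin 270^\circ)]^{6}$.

By De Moivre: z^n = r^n(cos(nθ) + i sin(nθ))
= 3^6(cos(6*270°) + i sin(6*270°))
= 729(cos 180° + i sin 180°)
= -729


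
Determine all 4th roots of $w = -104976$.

|w| = 104976, arg(w) = 180°
Root modulus = 104976^(1/4) = 18
Root arguments: θ_k = (180° + 360°k)/4 for k = 0, 1, ..., 3
Roots: 9*sqrt(2) + 9*sqrt(2)i, -9*sqrt(2) + 9*sqrt(2)i, -9*sqrt(2) - 9*sqrt(2)i, 9*sqrt(2) - 9*sqrt(2)i


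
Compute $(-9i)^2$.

(a + bi)^2 = a^2 - b^2 + 2abi
= 0^2 - (-9)^2 + 2*0*(-9)i
= -81


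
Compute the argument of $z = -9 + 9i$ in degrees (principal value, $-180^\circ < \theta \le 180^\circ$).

θ = arctan(b/a) = arctan(9/-9) (quadrant-adjusted) = 135°


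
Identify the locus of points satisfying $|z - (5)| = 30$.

|z - z0| = r describes a circle centered at z0 with radius r
Here z0 = 5 and r = 30
Locus: Circle centered at (5, 0) with radius 30


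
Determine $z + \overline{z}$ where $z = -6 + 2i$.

z + conjugate(z) = (a + bi) + (a - bi) = 2a
= 2 * (-6) = -12


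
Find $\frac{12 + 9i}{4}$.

Divisor is real, so divide each part by 4:
= 3 + (9/4)i


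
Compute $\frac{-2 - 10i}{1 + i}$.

Multiply numerator and denominator by conjugate (1 - i):
= (-2 - 10i)(1 - i) / (1^2 + 1^2)
= (-12 - 8i) / 2
= -6 - 4i


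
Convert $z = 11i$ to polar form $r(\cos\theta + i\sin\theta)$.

r = |z| = sqrt(a^2 + b^2) = sqrt((0)^2 + (11)^2) = sqrt(0 + 121) = sqrt(121) = 11
a = 0 and b > 0, so z lies on the positive imaginary axis: θ = 90°
z = 11(cos 90° + i sin 90°)


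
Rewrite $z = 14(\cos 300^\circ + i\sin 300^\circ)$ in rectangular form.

a = r cos θ = 14 * 1/2 = 7
b = r sin θ = 14 * -sqrt(3)/2 = -7*sqrt(3)
z = 7 - 7*sqrt(3)i


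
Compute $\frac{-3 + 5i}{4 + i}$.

Multiply numerator and denominator by conjugate (4 - i):
= (-3 + 5i)(4 - i) / (4^2 + 1^2)
= (-7 + 23i) / 17
= -7/17 + (23/17)i


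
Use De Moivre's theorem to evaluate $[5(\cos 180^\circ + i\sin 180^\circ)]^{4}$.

By De Moivre: z^n = r^n(cos(nθ) + i sin(nθ))
= 5^4(cos(4*180°) + i sin(4*180°))
= 625(cos 0° + i sin 0°)
= 625


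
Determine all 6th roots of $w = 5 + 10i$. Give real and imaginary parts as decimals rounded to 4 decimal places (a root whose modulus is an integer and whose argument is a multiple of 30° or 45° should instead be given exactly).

|w| = sqrt(125) ≈ 11.180340, arg(w) ≈ 63.434949°
Root modulus = sqrt(125)^(1/6) ≈ 1.495349
Root arguments: θ_k = (arg(w) + 360°k)/6 for k = 0, 1, ..., 5
Compute each root as (root modulus)(cos θ_k + i sin θ_k) using full-precision intermediates, then round to 4 decimal places.
Roots: 1.4700 + 0.2744i, 0.4974 + 1.4102i, -0.9726 + 1.1358i, -1.4700 - 0.2744i, -0.4974 - 1.4102i, 0.9726 - 1.1358i


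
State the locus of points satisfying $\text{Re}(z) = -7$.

Re(z) = x where z = x + yi; the equation x = -7 is satisfied by all points with that x-coordinate
Locus: Vertical line x = -7


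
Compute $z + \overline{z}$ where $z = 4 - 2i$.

z + conjugate(z) = (a + bi) + (a - bi) = 2a
= 2 * 4 = 8


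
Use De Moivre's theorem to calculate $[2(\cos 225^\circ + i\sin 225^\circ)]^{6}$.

By De Moivre: z^n = r^n(cos(nθ) + i sin(nθ))
= 2^6(cos(6*225°) + i sin(6*225°))
= 64(cos 270° + i sin 270°)
= -64i


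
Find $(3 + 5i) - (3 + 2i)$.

(3 - 3) + (5 - 2)i = 3i


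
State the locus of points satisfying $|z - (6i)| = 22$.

|z - z0| = r describes a circle centered at z0 with radius r
Here z0 = 6i and r = 22
Locus: Circle centered at (0, 6) with radius 22


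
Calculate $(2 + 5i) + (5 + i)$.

(2 + 5) + (5 + 1)i = 7 + 6i


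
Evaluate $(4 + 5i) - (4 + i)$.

(4 - 4) + (5 - 1)i = 4i


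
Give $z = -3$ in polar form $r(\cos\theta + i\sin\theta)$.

r = |z| = sqrt(a^2 + b^2) = sqrt((-3)^2 + (0)^2) = sqrt(9 + 0) = sqrt(9) = 3
b = 0 and a < 0, so z lies on the negative real axis: θ = 180°
z = 3(cos 180° + i sin 180°)


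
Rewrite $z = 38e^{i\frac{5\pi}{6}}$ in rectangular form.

a = r cos θ = 38 * -sqrt(3)/2 = -19*sqrt(3)
b = r sin θ = 38 * 1/2 = 19
z = -19*sqrt(3) + 19i


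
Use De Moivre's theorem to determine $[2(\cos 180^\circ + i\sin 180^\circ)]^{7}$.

By De Moivre: z^n = r^n(cos(nθ) + i sin(nθ))
= 2^7(cos(7*180°) + i sin(7*180°))
= 128(cos 180° + i sin 180°)
= -128


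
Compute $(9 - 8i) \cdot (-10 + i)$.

(a1*a2 - b1*b2) + (a1*b2 + b1*a2)i
= (-90 - (-8)) + (9 + 80)i
= -82 + 89i


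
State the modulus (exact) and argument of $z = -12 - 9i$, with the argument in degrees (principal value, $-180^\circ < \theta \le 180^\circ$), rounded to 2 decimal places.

|z| = sqrt((-12)^2 + (-9)^2) = 15
arg(z) = arctan(b/a) = arctan(-9/-12) (quadrant-adjusted) = -143.13°


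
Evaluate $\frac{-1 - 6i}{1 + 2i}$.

Multiply numerator and denominator by conjugate (1 - 2i):
= (-1 - 6i)(1 - 2i) / (1^2 + 2^2)
= (-13 - 4i) / 5
= -13/5 - (4/5)i


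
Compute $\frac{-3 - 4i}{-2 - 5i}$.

Multiply numerator and denominator by conjugate (-2 + 5i):
= (-3 - 4i)(-2 + 5i) / ((-2)^2 + (-5)^2)
= (26 - 7i) / 29
= 26/29 - (7/29)i


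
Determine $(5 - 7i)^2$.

(a + bi)^2 = a^2 - b^2 + 2abi
= 5^2 - (-7)^2 + 2*5*(-7)i
= -24 - 70i


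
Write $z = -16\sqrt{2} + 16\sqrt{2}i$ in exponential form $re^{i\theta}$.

r = |z| = sqrt((-16*sqrt(2))^2 + (16*sqrt(2))^2) = sqrt(512 + 512) = sqrt(1024) = 32
θ = arctan(b/a) = arctan(22.6274/-22.6274) (quadrant-adjusted) = 135° = 3π/4
z = 32e^(i*3π/4)


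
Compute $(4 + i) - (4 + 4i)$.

(4 - 4) + (1 - 4)i = -3i


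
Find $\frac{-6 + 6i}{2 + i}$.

Multiply numerator and denominator by conjugate (2 - i):
= (-6 + 6i)(2 - i) / (2^2 + 1^2)
= (-6 + 18i) / 5
= -6/5 + (18/5)i


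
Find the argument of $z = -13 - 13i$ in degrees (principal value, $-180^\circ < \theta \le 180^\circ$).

θ = arctan(b/a) = arctan(-13/-13) (quadrant-adjusted) = -135°


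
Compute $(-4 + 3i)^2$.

(a + bi)^2 = a^2 - b^2 + 2abi
= (-4)^2 - 3^2 + 2*(-4)*3i
= 7 - 24i


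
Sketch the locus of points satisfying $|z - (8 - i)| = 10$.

|z - z0| = r describes a circle centered at z0 with radius r
Here z0 = 8 - i and r = 10
Locus: Circle centered at (8, -1) with radius 10


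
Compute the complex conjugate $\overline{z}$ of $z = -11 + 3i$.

If z = a + bi, then conjugate(z) = a - bi
conjugate(-11 + 3i) = -11 - 3i


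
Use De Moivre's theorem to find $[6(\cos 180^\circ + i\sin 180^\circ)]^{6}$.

By De Moivre: z^n = r^n(cos(nθ) + i sin(nθ))
= 6^6(cos(6*180°) + i sin(6*180°))
= 46656(cos 0° + i sin 0°)
= 46656


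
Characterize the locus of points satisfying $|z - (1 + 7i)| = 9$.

|z - z0| = r describes a circle centered at z0 with radius r
Here z0 = 1 + 7i and r = 9
Locus: Circle centered at (1, 7) with radius 9


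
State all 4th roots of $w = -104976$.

|w| = 104976, arg(w) = 180°
Root modulus = 104976^(1/4) = 18
Root arguments: θ_k = (180° + 360°k)/4 for k = 0, 1, ..., 3
Roots: 9*sqrt(2) + 9*sqrt(2)i, -9*sqrt(2) + 9*sqrt(2)i, -9*sqrt(2) - 9*sqrt(2)i, 9*sqrt(2) - 9*sqrt(2)i


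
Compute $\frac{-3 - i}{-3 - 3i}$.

Multiply numerator and denominator by conjugate (-3 + 3i):
= (-3 - i)(-3 + 3i) / ((-3)^2 + (-3)^2)
= (12 - 6i) / 18
Divide through by 6: (2 - i) / 3
= 2/3 - (1/3)i


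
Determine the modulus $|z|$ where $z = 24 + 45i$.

|z| = sqrt(a^2 + b^2) = sqrt(24^2 + 45^2) = sqrt(2601) = 51


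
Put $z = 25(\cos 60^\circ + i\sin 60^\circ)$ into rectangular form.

a = r cos θ = 25 * 1/2 = 25/2
b = r sin θ = 25 * sqrt(3)/2 = 25*sqrt(3)/2
z = 25/2 + (25*sqrt(3)/2)i


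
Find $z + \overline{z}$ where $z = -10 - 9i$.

z + conjugate(z) = (a + bi) + (a - bi) = 2a
= 2 * (-10) = -20


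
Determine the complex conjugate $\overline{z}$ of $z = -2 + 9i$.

If z = a + bi, then conjugate(z) = a - bi
conjugate(-2 + 9i) = -2 - 9i


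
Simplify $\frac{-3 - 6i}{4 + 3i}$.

Multiply numerator and denominator by conjugate (4 - 3i):
= (-3 - 6i)(4 - 3i) / (4^2 + 3^2)
= (-30 - 15i) / 25
Divide through by 5: (-6 - 3i) / 5
= -6/5 - (3/5)i


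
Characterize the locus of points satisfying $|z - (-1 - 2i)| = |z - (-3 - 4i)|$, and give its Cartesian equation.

|z - z1| = |z - z2| means z is equidistant from z1 and z2,
i.e. the perpendicular bisector of the segment from (-1, -2) to (-3, -4) (midpoint (-2, -3)).
With z = x + yi, square both sides:
(x - (-1))^2 + (y - (-2))^2 = (x - (-3))^2 + (y - (-4))^2
The x^2 and y^2 terms cancel: -4x + (-4)y = 25 - 5 = 20
Simplify: x + y = -5
Locus: Perpendicular bisector of the segment from (-1, -2) to (-3, -4): the line x + y = -5


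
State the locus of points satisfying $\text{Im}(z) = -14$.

Im(z) = y where z = x + yi; the equation y = -14 is satisfied by all points with that y-coordinate
Locus: Horizontal line y = -14


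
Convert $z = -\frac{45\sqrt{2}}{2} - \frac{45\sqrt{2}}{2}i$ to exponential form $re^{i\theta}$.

r = |z| = sqrt((-45*sqrt(2)/2)^2 + (-45*sqrt(2)/2)^2) = sqrt(2025/2 + 2025/2) = sqrt(2025) = 45
θ = arctan(b/a) = arctan(-31.8198/-31.8198) (quadrant-adjusted) = 225° = 5π/4
z = 45e^(i*5π/4)


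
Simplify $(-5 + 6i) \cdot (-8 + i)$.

(a1*a2 - b1*b2) + (a1*b2 + b1*a2)i
= (40 - 6) + (-5 + (-48))i
= 34 - 53i


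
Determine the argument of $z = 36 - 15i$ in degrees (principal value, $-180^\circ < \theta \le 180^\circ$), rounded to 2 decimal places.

θ = arctan(b/a) = arctan(-15/36) (quadrant-adjusted) = -22.62°


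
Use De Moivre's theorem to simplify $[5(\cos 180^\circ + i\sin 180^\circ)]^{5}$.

By De Moivre: z^n = r^n(cos(nθ) + i sin(nθ))
= 5^5(cos(5*180°) + i sin(5*180°))
= 3125(cos 180° + i sin 180°)
= -3125


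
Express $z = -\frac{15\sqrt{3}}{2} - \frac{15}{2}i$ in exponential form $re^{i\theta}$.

r = |z| = sqrt((-15*sqrt(3)/2)^2 + (-15/2)^2) = sqrt(675/4 + 225/4) = sqrt(225) = 15
θ = arctan(b/a) = arctan(-7.5/-12.9904) (quadrant-adjusted) = -150° = -5π/6
z = 15e^(-i*5π/6)


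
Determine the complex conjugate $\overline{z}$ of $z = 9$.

If z = a + bi, then conjugate(z) = a - bi
conjugate(9) = 9


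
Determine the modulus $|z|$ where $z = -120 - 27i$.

|z| = sqrt(a^2 + b^2) = sqrt((-120)^2 + (-27)^2) = sqrt(15129) = 123


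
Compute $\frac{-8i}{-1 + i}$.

Multiply numerator and denominator by conjugate (-1 - i):
= (-8i)(-1 - i) / ((-1)^2 + 1^2)
= (-8 + 8i) / 2
= -4 + 4i


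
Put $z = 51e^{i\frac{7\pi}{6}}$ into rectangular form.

a = r cos θ = 51 * -sqrt(3)/2 = -51*sqrt(3)/2
b = r sin θ = 51 * -1/2 = -51/2
z = -51*sqrt(3)/2 - (51/2)i


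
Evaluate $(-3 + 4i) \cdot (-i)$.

(a1*a2 - b1*b2) + (a1*b2 + b1*a2)i
= (0 - (-4)) + (3 + 0)i
= 4 + 3i


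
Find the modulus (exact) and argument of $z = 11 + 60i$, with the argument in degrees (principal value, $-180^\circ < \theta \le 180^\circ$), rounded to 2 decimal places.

|z| = sqrt(11^2 + 60^2) = 61
arg(z) = arctan(b/a) = arctan(60/11) (quadrant-adjusted) = 79.61°


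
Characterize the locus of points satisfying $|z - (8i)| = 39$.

|z - z0| = r describes a circle centered at z0 with radius r
Here z0 = 8i and r = 39
Locus: Circle centered at (0, 8) with radius 39


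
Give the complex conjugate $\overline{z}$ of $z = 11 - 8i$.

If z = a + bi, then conjugate(z) = a - bi
conjugate(11 - 8i) = 11 + 8i


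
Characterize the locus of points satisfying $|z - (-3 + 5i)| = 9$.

|z - z0| = r describes a circle centered at z0 with radius r
Here z0 = -3 + 5i and r = 9
Locus: Circle centered at (-3, 5) with radius 9


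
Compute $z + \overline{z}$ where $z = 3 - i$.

z + conjugate(z) = (a + bi) + (a - bi) = 2a
= 2 * 3 = 6


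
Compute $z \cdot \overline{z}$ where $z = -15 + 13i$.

z * conjugate(z) = |z|^2 = a^2 + b^2
= (-15)^2 + 13^2 = 394


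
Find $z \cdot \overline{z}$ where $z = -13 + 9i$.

z * conjugate(z) = |z|^2 = a^2 + b^2
= (-13)^2 + 9^2 = 250


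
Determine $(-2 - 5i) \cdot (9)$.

(a1*a2 - b1*b2) + (a1*b2 + b1*a2)i
= (-18 - 0) + (0 + (-45))i
= -18 - 45i


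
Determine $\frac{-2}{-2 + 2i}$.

Multiply numerator and denominator by conjugate (-2 - 2i):
= (-2)(-2 - 2i) / ((-2)^2 + 2^2)
= (4 + 4i) / 8
Divide through by 4: (1 + i) / 2
= 1/2 + (1/2)i


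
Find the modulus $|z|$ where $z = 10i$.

|z| = sqrt(a^2 + b^2) = sqrt(0^2 + 10^2) = sqrt(100) = 10


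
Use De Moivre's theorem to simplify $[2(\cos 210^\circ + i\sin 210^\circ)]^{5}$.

By De Moivre: z^n = r^n(cos(nθ) + i sin(nθ))
= 2^5(cos(5*210°) + i sin(5*210°))
= 32(cos 330° + i sin 330°)
= 16*sqrt(3) - 16i


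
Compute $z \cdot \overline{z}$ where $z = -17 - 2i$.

z * conjugate(z) = |z|^2 = a^2 + b^2
= (-17)^2 + (-2)^2 = 293


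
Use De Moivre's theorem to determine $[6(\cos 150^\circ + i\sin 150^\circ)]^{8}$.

By De Moivre: z^n = r^n(cos(nθ) + i sin(nθ))
= 6^8(cos(8*150°) + i sin(8*150°))
= 1679616(cos 120° + i sin 120°)
= -839808 + 839808*sqrt(3)i


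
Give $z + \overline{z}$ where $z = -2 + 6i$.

z + conjugate(z) = (a + bi) + (a - bi) = 2a
= 2 * (-2) = -4


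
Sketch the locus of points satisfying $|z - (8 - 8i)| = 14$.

|z - z0| = r describes a circle centered at z0 with radius r
Here z0 = 8 - 8i and r = 14
Locus: Circle centered at (8, -8) with radius 14


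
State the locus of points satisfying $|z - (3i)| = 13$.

|z - z0| = r describes a circle centered at z0 with radius r
Here z0 = 3i and r = 13
Locus: Circle centered at (0, 3) with radius 13


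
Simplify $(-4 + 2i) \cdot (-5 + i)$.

(a1*a2 - b1*b2) + (a1*b2 + b1*a2)i
= (20 - 2) + (-4 + (-10))i
= 18 - 14i


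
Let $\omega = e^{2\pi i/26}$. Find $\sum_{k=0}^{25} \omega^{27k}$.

Let ζ = ω^27 = e^(2πi·27/26). Since 26 ∤ 27, ζ ≠ 1.
Sum = Σ_{k=0}^{25} ζ^k = (ζ^26 - 1)/(ζ - 1) = (ω^{27·26} - 1)/(ζ - 1) = (1 - 1)/(ζ - 1) = 0


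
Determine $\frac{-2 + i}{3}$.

Divisor is real, so divide each part by 3:
= -2/3 + (1/3)i


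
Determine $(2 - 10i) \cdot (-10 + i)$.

(a1*a2 - b1*b2) + (a1*b2 + b1*a2)i
= (-20 - (-10)) + (2 + 100)i
= -10 + 102i


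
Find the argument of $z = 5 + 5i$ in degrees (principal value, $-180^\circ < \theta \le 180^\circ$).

θ = arctan(b/a) = arctan(5/5) (quadrant-adjusted) = 45°


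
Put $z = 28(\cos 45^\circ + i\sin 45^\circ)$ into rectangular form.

a = r cos θ = 28 * sqrt(2)/2 = 14*sqrt(2)
b = r sin θ = 28 * sqrt(2)/2 = 14*sqrt(2)
z = 14*sqrt(2) + 14*sqrt(2)i


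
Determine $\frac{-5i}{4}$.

Divisor is real, so divide each part by 4:
= 0 - (5/4)i


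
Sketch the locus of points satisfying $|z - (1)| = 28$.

|z - z0| = r describes a circle centered at z0 with radius r
Here z0 = 1 and r = 28
Locus: Circle centered at (1, 0) with radius 28


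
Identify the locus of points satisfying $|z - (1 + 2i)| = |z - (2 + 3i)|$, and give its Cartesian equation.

|z - z1| = |z - z2| means z is equidistant from z1 and z2,
i.e. the perpendicular bisector of the segment from (1, 2) to (2, 3) (midpoint (3/2, 5/2)).
With z = x + yi, square both sides:
(x - 1)^2 + (y - 2)^2 = (x - 2)^2 + (y - 3)^2
The x^2 and y^2 terms cancel: 2x + 2y = 13 - 5 = 8
Simplify: x + y = 4
Locus: Perpendicular bisector of the segment from (1, 2) to (2, 3): the line x + y = 4


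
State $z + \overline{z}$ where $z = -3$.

z + conjugate(z) = (a + bi) + (a - bi) = 2a
= 2 * (-3) = -6


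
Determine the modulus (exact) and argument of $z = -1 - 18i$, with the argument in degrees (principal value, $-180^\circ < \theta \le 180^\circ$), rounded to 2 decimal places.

|z| = sqrt((-1)^2 + (-18)^2) = sqrt(325)
arg(z) = arctan(b/a) = arctan(-18/-1) (quadrant-adjusted) = -93.18°


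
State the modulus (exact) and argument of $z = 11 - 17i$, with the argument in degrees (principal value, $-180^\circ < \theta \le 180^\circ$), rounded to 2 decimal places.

|z| = sqrt(11^2 + (-17)^2) = sqrt(410)
arg(z) = arctan(b/a) = arctan(-17/11) (quadrant-adjusted) = -57.09°


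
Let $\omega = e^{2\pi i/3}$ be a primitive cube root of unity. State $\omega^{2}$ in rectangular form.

ω^2 = e^(2πi·2/3) = e^(i·4π/3)
= cos(4π/3) + i sin(4π/3)
= -1/2 - (sqrt(3)/2)i


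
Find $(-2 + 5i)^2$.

(a + bi)^2 = a^2 - b^2 + 2abi
= (-2)^2 - 5^2 + 2*(-2)*5i
= -21 - 20i


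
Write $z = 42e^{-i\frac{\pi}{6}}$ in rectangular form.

a = r cos θ = 42 * sqrt(3)/2 = 21*sqrt(3)
b = r sin θ = 42 * -1/2 = -21
z = 21*sqrt(3) - 21i


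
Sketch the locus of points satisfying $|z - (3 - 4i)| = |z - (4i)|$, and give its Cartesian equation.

|z - z1| = |z - z2| means z is equidistant from z1 and z2,
i.e. the perpendicular bisector of the segment from (3, -4) to (0, 4) (midpoint (3/2, 0)).
With z = x + yi, square both sides:
(x - 3)^2 + (y - (-4))^2 = (x - 0)^2 + (y - 4)^2
The x^2 and y^2 terms cancel: -6x + 16y = 16 - 25 = -9
Simplify: 6x - 16y = 9
Locus: Perpendicular bisector of the segment from (3, -4) to (0, 4): the line 6x - 16y = 9


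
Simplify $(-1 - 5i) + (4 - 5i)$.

(-1 + 4) + (-5 + (-5))i = 3 - 10i


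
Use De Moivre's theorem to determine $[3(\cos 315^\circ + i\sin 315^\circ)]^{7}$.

By De Moivre: z^n = r^n(cos(nθ) + i sin(nθ))
= 3^7(cos(7*315°) + i sin(7*315°))
= 2187(cos 45° + i sin 45°)
= 2187*sqrt(2)/2 + (2187*sqrt(2)/2)i


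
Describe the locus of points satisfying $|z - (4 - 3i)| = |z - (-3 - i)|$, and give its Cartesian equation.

|z - z1| = |z - z2| means z is equidistant from z1 and z2,
i.e. the perpendicular bisector of the segment from (4, -3) to (-3, -1) (midpoint (1/2, -2)).
With z = x + yi, square both sides:
(x - 4)^2 + (y - (-3))^2 = (x - (-3))^2 + (y - (-1))^2
The x^2 and y^2 terms cancel: -14x + 4y = 10 - 25 = -15
Simplify: 14x - 4y = 15
Locus: Perpendicular bisector of the segment from (4, -3) to (-3, -1): the line 14x - 4y = 15


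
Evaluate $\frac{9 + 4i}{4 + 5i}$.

Multiply numerator and denominator by conjugate (4 - 5i):
= (9 + 4i)(4 - 5i) / (4^2 + 5^2)
= (56 - 29i) / 41
= 56/41 - (29/41)i


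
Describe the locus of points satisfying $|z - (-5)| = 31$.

|z - z0| = r describes a circle centered at z0 with radius r
Here z0 = -5 and r = 31
Locus: Circle centered at (-5, 0) with radius 31


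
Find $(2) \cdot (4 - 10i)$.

(a1*a2 - b1*b2) + (a1*b2 + b1*a2)i
= (8 - 0) + (-20 + 0)i
= 8 - 20i


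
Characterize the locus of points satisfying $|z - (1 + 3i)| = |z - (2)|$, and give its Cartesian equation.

|z - z1| = |z - z2| means z is equidistant from z1 and z2,
i.e. the perpendicular bisector of the segment from (1, 3) to (2, 0) (midpoint (3/2, 3/2)).
With z = x + yi, square both sides:
(x - 1)^2 + (y - 3)^2 = (x - 2)^2 + (y - 0)^2
The x^2 and y^2 terms cancel: 2x + (-6)y = 4 - 10 = -6
Simplify: x - 3y = -3
Locus: Perpendicular bisector of the segment from (1, 3) to (2, 0): the line x - 3y = -3


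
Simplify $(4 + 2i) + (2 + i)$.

(4 + 2) + (2 + 1)i = 6 + 3i


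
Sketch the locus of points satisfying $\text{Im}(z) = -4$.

Im(z) = y where z = x + yi; the equation y = -4 is satisfied by all points with that y-coordinate
Locus: Horizontal line y = -4


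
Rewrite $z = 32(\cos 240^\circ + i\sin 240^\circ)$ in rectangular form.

a = r cos θ = 32 * -1/2 = -16
b = r sin θ = 32 * -sqrt(3)/2 = -16*sqrt(3)
z = -16 - 16*sqrt(3)i


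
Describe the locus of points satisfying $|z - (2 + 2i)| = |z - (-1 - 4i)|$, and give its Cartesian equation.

|z - z1| = |z - z2| means z is equidistant from z1 and z2,
i.e. the perpendicular bisector of the segment from (2, 2) to (-1, -4) (midpoint (1/2, -1)).
With z = x + yi, square both sides:
(x - 2)^2 + (y - 2)^2 = (x - (-1))^2 + (y - (-4))^2
The x^2 and y^2 terms cancel: -6x + (-12)y = 17 - 8 = 9
Simplify: 2x + 4y = -3
Locus: Perpendicular bisector of the segment from (2, 2) to (-1, -4): the line 2x + 4y = -3


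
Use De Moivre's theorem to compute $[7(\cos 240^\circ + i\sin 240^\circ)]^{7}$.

By De Moivre: z^n = r^n(cos(nθ) + i sin(nθ))
= 7^7(cos(7*240°) + i sin(7*240°))
= 823543(cos 240° + i sin 240°)
= -823543/2 - (823543*sqrt(3)/2)i


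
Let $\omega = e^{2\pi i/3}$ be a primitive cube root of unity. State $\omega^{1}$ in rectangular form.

ω^1 = e^(2πi·1/3) = e^(i·2π/3)
= cos(2π/3) + i sin(2π/3)
= -1/2 + (sqrt(3)/2)i


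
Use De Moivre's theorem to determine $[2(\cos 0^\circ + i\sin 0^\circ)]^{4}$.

By De Moivre: z^n = r^n(cos(nθ) + i sin(nθ))
= 2^4(cos(4*0°) + i sin(4*0°))
= 16(cos 0° + i sin 0°)
= 16


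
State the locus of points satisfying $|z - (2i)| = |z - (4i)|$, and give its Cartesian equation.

|z - z1| = |z - z2| means z is equidistant from z1 and z2,
i.e. the perpendicular bisector of the segment from (0, 2) to (0, 4) (midpoint (0, 3)).
With z = x + yi, square both sides:
(x - 0)^2 + (y - 2)^2 = (x - 0)^2 + (y - 4)^2
The x^2 and y^2 terms cancel: 0x + 4y = 16 - 4 = 12
Simplify: y = 3
Locus: Perpendicular bisector of the segment from (0, 2) to (0, 4): the line y = 3


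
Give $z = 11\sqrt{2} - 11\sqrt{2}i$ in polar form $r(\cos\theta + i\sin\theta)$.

r = |z| = sqrt(a^2 + b^2) = sqrt((11*sqrt(2))^2 + (-11*sqrt(2))^2) = sqrt(242 + 242) = sqrt(484) = 22
θ = arctan(b/a) = arctan(-15.5563/15.5563) (quadrant-adjusted) = 315°
z = 22(cos 315° + i sin 315°)


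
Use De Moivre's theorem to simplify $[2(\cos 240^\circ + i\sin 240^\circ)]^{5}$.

By De Moivre: z^n = r^n(cos(nθ) + i sin(nθ))
= 2^5(cos(5*240°) + i sin(5*240°))
= 32(cos 120° + i sin 120°)
= -16 + 16*sqrt(3)i


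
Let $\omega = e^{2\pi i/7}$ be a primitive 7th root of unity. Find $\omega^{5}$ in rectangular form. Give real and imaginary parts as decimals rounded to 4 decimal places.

ω^5 = e^(2πi·5/7) = e^(i·10π/7)
= cos(10π/7) + i sin(10π/7)
= -0.2225 - 0.9749i


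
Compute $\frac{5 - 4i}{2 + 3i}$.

Multiply numerator and denominator by conjugate (2 - 3i):
= (5 - 4i)(2 - 3i) / (2^2 + 3^2)
= (-2 - 23i) / 13
= -2/13 - (23/13)i


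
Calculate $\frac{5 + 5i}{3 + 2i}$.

Multiply numerator and denominator by conjugate (3 - 2i):
= (5 + 5i)(3 - 2i) / (3^2 + 2^2)
= (25 + 5i) / 13
= 25/13 + (5/13)i


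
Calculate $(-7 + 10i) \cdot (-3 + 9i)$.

(a1*a2 - b1*b2) + (a1*b2 + b1*a2)i
= (21 - 90) + (-63 + (-30))i
= -69 - 93i


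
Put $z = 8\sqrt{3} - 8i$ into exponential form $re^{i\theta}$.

r = |z| = sqrt((8*sqrt(3))^2 + (-8)^2) = sqrt(192 + 64) = sqrt(256) = 16
θ = arctan(b/a) = arctan(-8/13.8564) (quadrant-adjusted) = -30° = -π/6
z = 16e^(-i*π/6)


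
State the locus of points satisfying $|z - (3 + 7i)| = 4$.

|z - z0| = r describes a circle centered at z0 with radius r
Here z0 = 3 + 7i and r = 4
Locus: Circle centered at (3, 7) with radius 4


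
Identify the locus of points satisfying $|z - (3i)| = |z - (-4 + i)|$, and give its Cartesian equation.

|z - z1| = |z - z2| means z is equidistant from z1 and z2,
i.e. the perpendicular bisector of the segment from (0, 3) to (-4, 1) (midpoint (-2, 2)).
With z = x + yi, square both sides:
(x - 0)^2 + (y - 3)^2 = (x - (-4))^2 + (y - 1)^2
The x^2 and y^2 terms cancel: -8x + (-4)y = 17 - 9 = 8
Simplify: 2x + y = -2
Locus: Perpendicular bisector of the segment from (0, 3) to (-4, 1): the line 2x + y = -2


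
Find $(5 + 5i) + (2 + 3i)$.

(5 + 2) + (5 + 3)i = 7 + 8i


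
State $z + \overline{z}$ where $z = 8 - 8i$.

z + conjugate(z) = (a + bi) + (a - bi) = 2a
= 2 * 8 = 16


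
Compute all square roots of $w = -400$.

|w| = 400, arg(w) = 180°
Root modulus = 400^(1/2) = 20
Root arguments: θ_k = (180° + 360°k)/2 for k = 0, 1, ..., 1
Roots: 20i, -20i


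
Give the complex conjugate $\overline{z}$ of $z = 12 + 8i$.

If z = a + bi, then conjugate(z) = a - bi
conjugate(12 + 8i) = 12 - 8i


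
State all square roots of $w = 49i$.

|w| = 49, arg(w) = 90°
Root modulus = 49^(1/2) = 7
Root arguments: θ_k = (90° + 360°k)/2 for k = 0, 1, ..., 1
Roots: 7*sqrt(2)/2 + (7*sqrt(2)/2)i, -7*sqrt(2)/2 - (7*sqrt(2)/2)i


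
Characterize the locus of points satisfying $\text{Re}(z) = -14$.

Re(z) = x where z = x + yi; the equation x = -14 is satisfied by all points with that x-coordinate
Locus: Vertical line x = -14


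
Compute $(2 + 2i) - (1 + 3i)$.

(2 - 1) + (2 - 3)i = 1 - i


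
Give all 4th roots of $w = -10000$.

|w| = 10000, arg(w) = 180°
Root modulus = 10000^(1/4) = 10
Root arguments: θ_k = (180° + 360°k)/4 for k = 0, 1, ..., 3
Roots: 5*sqrt(2) + 5*sqrt(2)i, -5*sqrt(2) + 5*sqrt(2)i, -5*sqrt(2) - 5*sqrt(2)i, 5*sqrt(2) - 5*sqrt(2)i


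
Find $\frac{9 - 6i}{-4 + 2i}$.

Multiply numerator and denominator by conjugate (-4 - 2i):
= (9 - 6i)(-4 - 2i) / ((-4)^2 + 2^2)
= (-48 + 6i) / 20
Divide through by 2: (-24 + 3i) / 10
= -12/5 + (3/10)i


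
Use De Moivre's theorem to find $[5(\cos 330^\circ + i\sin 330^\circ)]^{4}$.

By De Moivre: z^n = r^n(cos(nθ) + i sin(nθ))
= 5^4(cos(4*330°) + i sin(4*330°))
= 625(cos 240° + i sin 240°)
= -625/2 - (625*sqrt(3)/2)i


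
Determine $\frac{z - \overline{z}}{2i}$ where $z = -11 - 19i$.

z - conjugate(z) = 2bi
(z - conjugate(z))/(2i) = 2bi/(2i) = b = -19


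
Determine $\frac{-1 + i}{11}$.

Divisor is real, so divide each part by 11:
= -1/11 + (1/11)i


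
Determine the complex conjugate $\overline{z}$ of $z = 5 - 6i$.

If z = a + bi, then conjugate(z) = a - bi
conjugate(5 - 6i) = 5 + 6i


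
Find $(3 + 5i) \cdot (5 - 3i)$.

(a1*a2 - b1*b2) + (a1*b2 + b1*a2)i
= (15 - (-15)) + (-9 + 25)i
= 30 + 16i


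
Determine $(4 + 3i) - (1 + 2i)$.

(4 - 1) + (3 - 2)i = 3 + i


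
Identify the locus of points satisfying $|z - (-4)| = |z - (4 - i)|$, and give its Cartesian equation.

|z - z1| = |z - z2| means z is equidistant from z1 and z2,
i.e. the perpendicular bisector of the segment from (-4, 0) to (4, -1) (midpoint (0, -1/2)).
With z = x + yi, square both sides:
(x - (-4))^2 + (y - 0)^2 = (x - 4)^2 + (y - (-1))^2
The x^2 and y^2 terms cancel: 16x + (-2)y = 17 - 16 = 1
Simplify: 16x - 2y = 1
Locus: Perpendicular bisector of the segment from (-4, 0) to (4, -1): the line 16x - 2y = 1


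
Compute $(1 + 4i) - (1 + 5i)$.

(1 - 1) + (4 - 5)i = -i


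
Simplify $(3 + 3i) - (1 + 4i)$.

(3 - 1) + (3 - 4)i = 2 - i


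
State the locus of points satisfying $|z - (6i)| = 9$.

|z - z0| = r describes a circle centered at z0 with radius r
Here z0 = 6i and r = 9
Locus: Circle centered at (0, 6) with radius 9


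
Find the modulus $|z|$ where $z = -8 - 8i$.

|z| = sqrt(a^2 + b^2) = sqrt((-8)^2 + (-8)^2) = sqrt(128) = sqrt(128)


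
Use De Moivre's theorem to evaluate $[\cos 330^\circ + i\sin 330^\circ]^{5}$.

By De Moivre: z^n = r^n(cos(nθ) + i sin(nθ))
= 1^5(cos(5*330°) + i sin(5*330°))
= 1(cos 210° + i sin 210°)
= -sqrt(3)/2 - (1/2)i


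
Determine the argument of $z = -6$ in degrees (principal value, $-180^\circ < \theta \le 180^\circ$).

b = 0 and a < 0, so z lies on the negative real axis: θ = 180°


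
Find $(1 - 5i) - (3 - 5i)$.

(1 - 3) + (-5 - (-5))i = -2


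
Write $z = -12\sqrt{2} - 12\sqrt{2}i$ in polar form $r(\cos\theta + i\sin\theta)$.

r = |z| = sqrt(a^2 + b^2) = sqrt((-12*sqrt(2))^2 + (-12*sqrt(2))^2) = sqrt(288 + 288) = sqrt(576) = 24
θ = arctan(b/a) = arctan(-16.9706/-16.9706) (quadrant-adjusted) = 225°
z = 24(cos 225° + i sin 225°)


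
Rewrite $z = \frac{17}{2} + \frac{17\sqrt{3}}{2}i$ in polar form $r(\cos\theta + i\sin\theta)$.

r = |z| = sqrt(a^2 + b^2) = sqrt((17/2)^2 + (17*sqrt(3)/2)^2) = sqrt(289/4 + 867/4) = sqrt(289) = 17
θ = arctan(b/a) = arctan(14.7224/8.5) (quadrant-adjusted) = 60°
z = 17(cos 60° + i sin 60°)


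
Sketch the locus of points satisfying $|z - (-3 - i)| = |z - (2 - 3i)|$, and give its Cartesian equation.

|z - z1| = |z - z2| means z is equidistant from z1 and z2,
i.e. the perpendicular bisector of the segment from (-3, -1) to (2, -3) (midpoint (-1/2, -2)).
With z = x + yi, square both sides:
(x - (-3))^2 + (y - (-1))^2 = (x - 2)^2 + (y - (-3))^2
The x^2 and y^2 terms cancel: 10x + (-4)y = 13 - 10 = 3
Simplify: 10x - 4y = 3
Locus: Perpendicular bisector of the segment from (-3, -1) to (2, -3): the line 10x - 4y = 3


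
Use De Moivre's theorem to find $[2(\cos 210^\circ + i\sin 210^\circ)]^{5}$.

By De Moivre: z^n = r^n(cos(nθ) + i sin(nθ))
= 2^5(cos(5*210°) + i sin(5*210°))
= 32(cos 330° + i sin 330°)
= 16*sqrt(3) - 16i


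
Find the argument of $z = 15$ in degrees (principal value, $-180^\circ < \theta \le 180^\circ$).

b = 0 and a > 0, so z lies on the positive real axis: θ = 0°


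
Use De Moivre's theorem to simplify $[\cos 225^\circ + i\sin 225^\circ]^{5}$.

By De Moivre: z^n = r^n(cos(nθ) + i sin(nθ))
= 1^5(cos(5*225°) + i sin(5*225°))
= 1(cos 45° + i sin 45°)
= sqrt(2)/2 + (sqrt(2)/2)i


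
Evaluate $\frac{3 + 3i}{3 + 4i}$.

Multiply numerator and denominator by conjugate (3 - 4i):
= (3 + 3i)(3 - 4i) / (3^2 + 4^2)
= (21 - 3i) / 25
= 21/25 - (3/25)i


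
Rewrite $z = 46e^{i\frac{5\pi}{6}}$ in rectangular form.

a = r cos θ = 46 * -sqrt(3)/2 = -23*sqrt(3)
b = r sin θ = 46 * 1/2 = 23
z = -23*sqrt(3) + 23i


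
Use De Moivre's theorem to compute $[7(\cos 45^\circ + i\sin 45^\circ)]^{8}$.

By De Moivre: z^n = r^n(cos(nθ) + i sin(nθ))
= 7^8(cos(8*45°) + i sin(8*45°))
= 5764801(cos 0° + i sin 0°)
= 5764801


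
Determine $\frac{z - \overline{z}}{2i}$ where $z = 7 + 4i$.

z - conjugate(z) = 2bi
(z - conjugate(z))/(2i) = 2bi/(2i) = b = 4


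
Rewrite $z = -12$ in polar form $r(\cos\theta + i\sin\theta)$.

r = |z| = sqrt(a^2 + b^2) = sqrt((-12)^2 + (0)^2) = sqrt(144 + 0) = sqrt(144) = 12
b = 0 and a < 0, so z lies on the negative real axis: θ = 180°
z = 12(cos 180° + i sin 180°)


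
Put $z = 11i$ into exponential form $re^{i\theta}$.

r = |z| = sqrt((0)^2 + (11)^2) = sqrt(0 + 121) = sqrt(121) = 11
a = 0 and b > 0, so z lies on the positive imaginary axis: θ = 90° = π/2
z = 11e^(i*π/2)


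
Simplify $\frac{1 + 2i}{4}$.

Divisor is real, so divide each part by 4:
= 1/4 + (1/2)i


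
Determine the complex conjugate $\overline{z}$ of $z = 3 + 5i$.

If z = a + bi, then conjugate(z) = a - bi
conjugate(3 + 5i) = 3 - 5i


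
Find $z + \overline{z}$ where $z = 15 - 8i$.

z + conjugate(z) = (a + bi) + (a - bi) = 2a
= 2 * 15 = 30


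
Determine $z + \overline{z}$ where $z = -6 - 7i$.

z + conjugate(z) = (a + bi) + (a - bi) = 2a
= 2 * (-6) = -12


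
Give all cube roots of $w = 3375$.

|w| = 3375, arg(w) = 0°
Root modulus = 3375^(1/3) = 15
Root arguments: θ_k = (0° + 360°k)/3 for k = 0, 1, ..., 2
Roots: 15, -15/2 + (15*sqrt(3)/2)i, -15/2 - (15*sqrt(3)/2)i


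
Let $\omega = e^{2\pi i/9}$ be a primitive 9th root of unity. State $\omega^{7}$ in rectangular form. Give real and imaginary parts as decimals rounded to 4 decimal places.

ω^7 = e^(2πi·7/9) = e^(i·14π/9)
= cos(14π/9) + i sin(14π/9)
= 0.1736 - 0.9848i


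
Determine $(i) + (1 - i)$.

(0 + 1) + (1 + (-1))i = 1


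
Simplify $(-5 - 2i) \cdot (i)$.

(a1*a2 - b1*b2) + (a1*b2 + b1*a2)i
= (0 - (-2)) + (-5 + 0)i
= 2 - 5i


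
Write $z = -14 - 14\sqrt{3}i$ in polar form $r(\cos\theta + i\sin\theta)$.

r = |z| = sqrt(a^2 + b^2) = sqrt((-14)^2 + (-14*sqrt(3))^2) = sqrt(196 + 588) = sqrt(784) = 28
θ = arctan(b/a) = arctan(-24.2487/-14) (quadrant-adjusted) = 240°
z = 28(cos 240° + i sin 240°)


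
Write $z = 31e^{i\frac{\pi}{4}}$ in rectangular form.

a = r cos θ = 31 * sqrt(2)/2 = 31*sqrt(2)/2
b = r sin θ = 31 * sqrt(2)/2 = 31*sqrt(2)/2
z = 31*sqrt(2)/2 + (31*sqrt(2)/2)i


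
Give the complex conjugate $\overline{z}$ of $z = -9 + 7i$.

If z = a + bi, then conjugate(z) = a - bi
conjugate(-9 + 7i) = -9 - 7i


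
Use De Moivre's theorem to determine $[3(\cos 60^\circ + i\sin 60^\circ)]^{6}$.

By De Moivre: z^n = r^n(cos(nθ) + i sin(nθ))
= 3^6(cos(6*60°) + i sin(6*60°))
= 729(cos 0° + i sin 0°)
= 729


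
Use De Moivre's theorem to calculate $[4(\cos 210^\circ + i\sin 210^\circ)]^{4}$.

By De Moivre: z^n = r^n(cos(nθ) + i sin(nθ))
= 4^4(cos(4*210°) + i sin(4*210°))
= 256(cos 120° + i sin 120°)
= -128 + 128*sqrt(3)i


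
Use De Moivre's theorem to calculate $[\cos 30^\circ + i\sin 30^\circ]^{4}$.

By De Moivre: z^n = r^n(cos(nθ) + i sin(nθ))
= 1^4(cos(4*30°) + i sin(4*30°))
= 1(cos 120° + i sin 120°)
= -1/2 + (sqrt(3)/2)i


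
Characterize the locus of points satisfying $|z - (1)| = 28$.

|z - z0| = r describes a circle centered at z0 with radius r
Here z0 = 1 and r = 28
Locus: Circle centered at (1, 0) with radius 28


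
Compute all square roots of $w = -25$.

|w| = 25, arg(w) = 180°
Root modulus = 25^(1/2) = 5
Root arguments: θ_k = (180° + 360°k)/2 for k = 0, 1, ..., 1
Roots: 5i, -5i


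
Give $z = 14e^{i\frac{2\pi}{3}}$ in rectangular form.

a = r cos θ = 14 * -1/2 = -7
b = r sin θ = 14 * sqrt(3)/2 = 7*sqrt(3)
z = -7 + 7*sqrt(3)i


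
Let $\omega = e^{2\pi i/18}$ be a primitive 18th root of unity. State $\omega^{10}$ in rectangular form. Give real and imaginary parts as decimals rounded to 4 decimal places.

ω^10 = e^(2πi·10/18) = e^(i·10π/9)
= cos(10π/9) + i sin(10π/9)
= -0.9397 - 0.3420i
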